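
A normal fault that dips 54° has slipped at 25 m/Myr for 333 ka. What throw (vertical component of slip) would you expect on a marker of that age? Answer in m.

6.74 m

dip-slip = rate × time = 25 m/Myr × 333 ka = 8.325 m
throw = dip-slip × sin(dip) = 8.325 × sin(54°) = 6.74 m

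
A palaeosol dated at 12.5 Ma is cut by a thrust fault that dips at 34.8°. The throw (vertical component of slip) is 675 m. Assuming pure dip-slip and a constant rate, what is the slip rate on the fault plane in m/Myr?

94.6 m/Myr

dip-slip = throw / sin(dip) = 675 m / sin(34.8°) = 1183 m
rate = 1183 m / 12.5 Ma = 0.0000946 m/yr = 94.6 m/Myr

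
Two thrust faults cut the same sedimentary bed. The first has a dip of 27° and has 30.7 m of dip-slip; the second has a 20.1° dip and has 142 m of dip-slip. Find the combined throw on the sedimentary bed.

62.7 m

throw_A = 30.7 × sin(27°) = 13.94 m
throw_B = 142 × sin(20.1°) = 48.80 m
total = 13.94 + 48.80 = 62.7 m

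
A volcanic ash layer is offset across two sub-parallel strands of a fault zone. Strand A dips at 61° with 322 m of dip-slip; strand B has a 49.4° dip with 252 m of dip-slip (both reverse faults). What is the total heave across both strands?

heave_A = 322 × cos(61°) = 156.1 m
heave_B = 252 × cos(49.4°) = 164 m
total = 156.1 + 164 = 320 m

320 m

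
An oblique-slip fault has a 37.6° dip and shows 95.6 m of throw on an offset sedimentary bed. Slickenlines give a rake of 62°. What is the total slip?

dip-slip = throw / sin(dip) = 95.6 / sin(37.6°) = 156.7 m
net slip = dip-slip / sin(rake) = 156.7 / sin(62°) = 177 m

177 m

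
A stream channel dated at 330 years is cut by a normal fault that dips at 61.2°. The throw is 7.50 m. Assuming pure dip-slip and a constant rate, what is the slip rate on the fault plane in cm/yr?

2.59 cm/yr

dip-slip = throw / sin(dip) = 7.50 m / sin(61.2°) = 8.559 m
rate = 8.559 m / 330 years = 0.0259 m/yr = 2.59 cm/yr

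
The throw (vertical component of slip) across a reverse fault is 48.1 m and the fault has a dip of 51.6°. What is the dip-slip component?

dip-slip = throw / sin(dip) = 48.1 / sin(51.6°) = 61.4 m

61.4 m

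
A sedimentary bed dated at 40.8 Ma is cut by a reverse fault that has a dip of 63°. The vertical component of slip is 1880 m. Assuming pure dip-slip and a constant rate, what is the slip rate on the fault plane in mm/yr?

0.0517 mm/yr

dip-slip = throw / sin(dip) = 1880 m / sin(63°) = 2110 m
rate = 2110 m / 40.8 Ma = 0.0000517 m/yr = 0.0517 mm/yr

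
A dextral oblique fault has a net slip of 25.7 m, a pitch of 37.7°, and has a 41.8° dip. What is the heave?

11.7 m

dip-slip = net slip × sin(rake) = 25.7 m × sin(37.7°) = 15.72 m
heave = dip-slip × cos(dip) = 15.72 × cos(41.8°) = 11.7 m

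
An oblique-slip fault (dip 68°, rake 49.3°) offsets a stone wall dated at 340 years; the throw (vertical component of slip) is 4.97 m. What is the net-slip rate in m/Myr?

dip-slip = throw / sin(dip) = 4.97 / sin(68°) = 5.360 m
net slip = dip-slip / sin(rake) = 5.360 / sin(49.3°) = 7.070 m
rate = 7.070 m / 340 years = 0.0208 m/yr = 20800 m/Myr

20800 m/Myr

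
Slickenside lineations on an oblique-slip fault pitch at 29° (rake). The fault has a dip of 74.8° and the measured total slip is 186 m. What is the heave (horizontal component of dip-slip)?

dip-slip = net slip × sin(rake) = 186 m × sin(29°) = 90.17 m
heave = dip-slip × cos(dip) = 90.17 × cos(74.8°) = 23.6 m

23.6 m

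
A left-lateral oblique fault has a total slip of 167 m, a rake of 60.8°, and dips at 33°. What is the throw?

79.4 m

dip-slip = net slip × sin(rake) = 167 m × sin(60.8°) = 145.8 m
throw = dip-slip × sin(dip) = 145.8 × sin(33°) = 79.4 m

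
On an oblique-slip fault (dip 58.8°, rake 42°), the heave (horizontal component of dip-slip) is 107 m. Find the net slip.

dip-slip = heave / cos(dip) = 107 / cos(58.8°) = 206.6 m
net slip = dip-slip / sin(rake) = 206.6 / sin(42°) = 309 m

309 m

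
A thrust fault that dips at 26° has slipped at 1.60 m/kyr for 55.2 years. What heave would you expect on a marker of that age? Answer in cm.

7.94 cm

dip-slip = rate × time = 1.60 m/kyr × 55.2 years = 0.08832 m
heave = dip-slip × cos(dip) = 0.08832 × cos(26°) = 0.0794 m = 7.94 cm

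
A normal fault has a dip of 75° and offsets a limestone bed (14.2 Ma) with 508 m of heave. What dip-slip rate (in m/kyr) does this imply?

0.138 m/kyr

dip-slip = heave / cos(dip) = 508 m / cos(75°) = 1963 m
rate = 1963 m / 14.2 Ma = 0.000138 m/yr = 0.138 m/kyr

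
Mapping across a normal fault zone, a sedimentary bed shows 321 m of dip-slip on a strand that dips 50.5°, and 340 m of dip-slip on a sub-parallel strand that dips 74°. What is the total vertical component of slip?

575 m

throw_A = 321 × sin(50.5°) = 247.7 m
throw_B = 340 × sin(74°) = 326.8 m
total = 247.7 + 326.8 = 575 m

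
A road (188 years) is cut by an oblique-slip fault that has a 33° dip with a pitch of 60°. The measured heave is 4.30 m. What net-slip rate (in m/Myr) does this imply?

31500 m/Myr

dip-slip = heave / cos(dip) = 4.30 / cos(33°) = 5.127 m
net slip = dip-slip / sin(rake) = 5.127 / sin(60°) = 5.920 m
rate = 5.920 m / 188 years = 0.0315 m/yr = 31500 m/Myr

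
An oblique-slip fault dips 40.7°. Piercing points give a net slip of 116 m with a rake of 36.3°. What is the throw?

dip-slip = net slip × sin(rake) = 116 m × sin(36.3°) = 68.67 m
throw = dip-slip × sin(dip) = 68.67 × sin(40.7°) = 44.8 m

44.8 m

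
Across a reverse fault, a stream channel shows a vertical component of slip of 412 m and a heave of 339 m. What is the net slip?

net slip = √(throw² + heave²) = √(412² + 339²) = 534 m

534 m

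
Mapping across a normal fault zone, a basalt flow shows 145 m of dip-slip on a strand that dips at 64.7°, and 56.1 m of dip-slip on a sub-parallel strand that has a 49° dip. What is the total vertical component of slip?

173 m

throw_A = 145 × sin(64.7°) = 131.1 m
throw_B = 56.1 × sin(49°) = 42.34 m
total = 131.1 + 42.34 = 173 m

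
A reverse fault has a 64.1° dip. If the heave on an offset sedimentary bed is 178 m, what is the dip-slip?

dip-slip = heave / cos(dip) = 178 / cos(64.1°) = 408 m

408 m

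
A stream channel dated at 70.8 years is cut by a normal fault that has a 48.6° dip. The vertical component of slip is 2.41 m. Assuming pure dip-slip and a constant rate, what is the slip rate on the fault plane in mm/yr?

45.4 mm/yr

dip-slip = throw / sin(dip) = 2.41 m / sin(48.6°) = 3.213 m
rate = 3.213 m / 70.8 years = 0.0454 m/yr = 45.4 mm/yr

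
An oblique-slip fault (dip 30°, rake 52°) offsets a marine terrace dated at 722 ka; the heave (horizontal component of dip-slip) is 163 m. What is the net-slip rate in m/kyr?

0.331 m/kyr

dip-slip = heave / cos(dip) = 163 / cos(30°) = 188.2 m
net slip = dip-slip / sin(rake) = 188.2 / sin(52°) = 238.8 m
rate = 238.8 m / 722 ka = 0.000331 m/yr = 0.331 m/kyr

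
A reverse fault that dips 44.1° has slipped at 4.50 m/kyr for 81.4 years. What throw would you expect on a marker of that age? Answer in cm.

25.5 cm

dip-slip = rate × time = 4.50 m/kyr × 81.4 years = 0.3663 m
throw = dip-slip × sin(dip) = 0.3663 × sin(44.1°) = 0.255 m = 25.5 cm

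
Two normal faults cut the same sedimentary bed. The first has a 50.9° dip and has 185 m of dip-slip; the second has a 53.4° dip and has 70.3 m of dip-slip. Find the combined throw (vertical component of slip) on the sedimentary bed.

throw_A = 185 × sin(50.9°) = 143.6 m
throw_B = 70.3 × sin(53.4°) = 56.44 m
total = 143.6 + 56.44 = 200 m

200 m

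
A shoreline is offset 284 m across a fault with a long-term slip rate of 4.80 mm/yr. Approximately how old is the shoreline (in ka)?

age = offset / rate = 284 m / (4.80 mm/yr) = 59200 yr = 59.2 ka

59.2 ka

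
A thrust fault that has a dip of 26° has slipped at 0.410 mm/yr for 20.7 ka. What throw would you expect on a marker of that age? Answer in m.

dip-slip = rate × time = 0.410 mm/yr × 20.7 ka = 8.487 m
throw = dip-slip × sin(dip) = 8.487 × sin(26°) = 3.72 m

3.72 m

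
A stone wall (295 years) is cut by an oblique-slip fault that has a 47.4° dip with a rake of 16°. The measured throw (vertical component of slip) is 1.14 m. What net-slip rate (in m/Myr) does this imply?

19000 m/Myr

dip-slip = throw / sin(dip) = 1.14 / sin(47.4°) = 1.549 m
net slip = dip-slip / sin(rake) = 1.549 / sin(16°) = 5.619 m
rate = 5.619 m / 295 years = 0.0190 m/yr = 19000 m/Myr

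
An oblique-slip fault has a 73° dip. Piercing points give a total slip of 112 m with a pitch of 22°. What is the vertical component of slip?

40.1 m

dip-slip = net slip × sin(rake) = 112 m × sin(22°) = 41.96 m
throw = dip-slip × sin(dip) = 41.96 × sin(73°) = 40.1 m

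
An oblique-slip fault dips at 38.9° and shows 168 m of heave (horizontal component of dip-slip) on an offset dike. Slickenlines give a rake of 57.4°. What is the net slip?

256 m

dip-slip = heave / cos(dip) = 168 / cos(38.9°) = 215.9 m
net slip = dip-slip / sin(rake) = 215.9 / sin(57.4°) = 256 m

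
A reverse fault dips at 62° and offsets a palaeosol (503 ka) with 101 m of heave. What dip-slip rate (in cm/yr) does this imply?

0.0428 cm/yr

dip-slip = heave / cos(dip) = 101 m / cos(62°) = 215.1 m
rate = 215.1 m / 503 ka = 0.000428 m/yr = 0.0428 cm/yr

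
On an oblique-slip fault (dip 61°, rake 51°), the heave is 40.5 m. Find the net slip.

107 m

dip-slip = heave / cos(dip) = 40.5 / cos(61°) = 83.54 m
net slip = dip-slip / sin(rake) = 83.54 / sin(51°) = 107 m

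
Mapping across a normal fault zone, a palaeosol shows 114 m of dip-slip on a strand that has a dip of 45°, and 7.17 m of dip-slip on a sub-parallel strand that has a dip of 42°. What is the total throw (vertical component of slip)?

throw_A = 114 × sin(45°) = 80.61 m
throw_B = 7.17 × sin(42°) = 4.798 m
total = 80.61 + 4.798 = 85.4 m

85.4 m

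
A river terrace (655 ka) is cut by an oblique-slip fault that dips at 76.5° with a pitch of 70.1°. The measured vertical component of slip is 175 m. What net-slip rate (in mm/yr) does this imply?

dip-slip = throw / sin(dip) = 175 / sin(76.5°) = 180 m
net slip = dip-slip / sin(rake) = 180 / sin(70.1°) = 191.4 m
rate = 191.4 m / 655 ka = 0.000292 m/yr = 0.292 mm/yr

0.292 mm/yr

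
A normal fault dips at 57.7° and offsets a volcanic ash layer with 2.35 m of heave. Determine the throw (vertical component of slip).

throw = heave × tan(dip) = 2.35 × tan(57.7°) = 3.72 m

3.72 m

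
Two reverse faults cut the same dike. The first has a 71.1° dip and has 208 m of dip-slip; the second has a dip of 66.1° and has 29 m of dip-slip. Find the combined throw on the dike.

223 m

throw_A = 208 × sin(71.1°) = 196.8 m
throw_B = 29 × sin(66.1°) = 26.51 m
total = 196.8 + 26.51 = 223 m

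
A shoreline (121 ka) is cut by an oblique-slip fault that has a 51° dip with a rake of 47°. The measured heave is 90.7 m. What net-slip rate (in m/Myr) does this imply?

1630 m/Myr

dip-slip = heave / cos(dip) = 90.7 / cos(51°) = 144.1 m
net slip = dip-slip / sin(rake) = 144.1 / sin(47°) = 197.1 m
rate = 197.1 m / 121 ka = 0.00163 m/yr = 1630 m/Myr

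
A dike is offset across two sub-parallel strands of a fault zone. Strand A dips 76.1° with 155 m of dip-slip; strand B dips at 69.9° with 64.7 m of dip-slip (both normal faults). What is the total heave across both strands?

heave_A = 155 × cos(76.1°) = 37.24 m
heave_B = 64.7 × cos(69.9°) = 22.23 m
total = 37.24 + 22.23 = 59.5 m

59.5 m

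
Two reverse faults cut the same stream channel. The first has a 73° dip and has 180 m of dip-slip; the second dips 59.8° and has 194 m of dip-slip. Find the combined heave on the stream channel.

150 m

heave_A = 180 × cos(73°) = 52.63 m
heave_B = 194 × cos(59.8°) = 97.59 m
total = 52.63 + 97.59 = 150 m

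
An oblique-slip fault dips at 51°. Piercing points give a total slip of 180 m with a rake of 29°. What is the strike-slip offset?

strike-slip = net slip × cos(rake) = 180 m × cos(29°) = 157 m

157 m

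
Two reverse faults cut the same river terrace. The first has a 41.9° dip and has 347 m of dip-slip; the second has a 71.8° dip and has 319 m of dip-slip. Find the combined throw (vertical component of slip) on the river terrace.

535 m

throw_A = 347 × sin(41.9°) = 231.7 m
throw_B = 319 × sin(71.8°) = 303 m
total = 231.7 + 303 = 535 m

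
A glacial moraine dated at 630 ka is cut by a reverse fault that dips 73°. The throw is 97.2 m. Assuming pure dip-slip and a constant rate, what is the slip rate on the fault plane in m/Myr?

dip-slip = throw / sin(dip) = 97.2 m / sin(73°) = 101.6 m
rate = 101.6 m / 630 ka = 0.000161 m/yr = 161 m/Myr

161 m/Myr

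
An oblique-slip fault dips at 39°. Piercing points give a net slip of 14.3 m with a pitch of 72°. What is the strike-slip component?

strike-slip = net slip × cos(rake) = 14.3 m × cos(72°) = 4.42 m

4.42 m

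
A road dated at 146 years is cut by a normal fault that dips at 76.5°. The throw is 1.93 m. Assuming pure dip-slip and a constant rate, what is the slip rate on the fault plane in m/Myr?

13600 m/Myr

dip-slip = throw / sin(dip) = 1.93 m / sin(76.5°) = 1.985 m
rate = 1.985 m / 146 years = 0.0136 m/yr = 13600 m/Myr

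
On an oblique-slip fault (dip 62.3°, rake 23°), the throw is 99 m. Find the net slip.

286 m

dip-slip = throw / sin(dip) = 99 / sin(62.3°) = 111.8 m
net slip = dip-slip / sin(rake) = 111.8 / sin(23°) = 286 m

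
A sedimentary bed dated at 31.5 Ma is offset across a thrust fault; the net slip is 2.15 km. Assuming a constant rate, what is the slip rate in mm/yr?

rate = 2.15 km / 31.5 Ma = 0.0000683 m/yr = 0.0683 mm/yr

0.0683 mm/yr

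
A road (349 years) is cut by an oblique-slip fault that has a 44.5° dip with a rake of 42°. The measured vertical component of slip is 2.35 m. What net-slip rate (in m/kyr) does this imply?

dip-slip = throw / sin(dip) = 2.35 / sin(44.5°) = 3.353 m
net slip = dip-slip / sin(rake) = 3.353 / sin(42°) = 5.011 m
rate = 5.011 m / 349 years = 0.0144 m/yr = 14.4 m/kyr

14.4 m/kyr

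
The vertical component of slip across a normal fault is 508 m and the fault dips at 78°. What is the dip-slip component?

dip-slip = throw / sin(dip) = 508 / sin(78°) = 519 m

519 m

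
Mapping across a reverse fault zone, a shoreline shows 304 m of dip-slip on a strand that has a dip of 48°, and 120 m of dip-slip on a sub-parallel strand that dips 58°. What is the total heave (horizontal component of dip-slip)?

heave_A = 304 × cos(48°) = 203.4 m
heave_B = 120 × cos(58°) = 63.59 m
total = 203.4 + 63.59 = 267 m

267 m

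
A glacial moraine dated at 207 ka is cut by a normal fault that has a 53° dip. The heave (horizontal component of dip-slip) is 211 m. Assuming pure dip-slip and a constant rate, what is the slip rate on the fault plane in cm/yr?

dip-slip = heave / cos(dip) = 211 m / cos(53°) = 350.6 m
rate = 350.6 m / 207 ka = 0.00169 m/yr = 0.169 cm/yr

0.169 cm/yr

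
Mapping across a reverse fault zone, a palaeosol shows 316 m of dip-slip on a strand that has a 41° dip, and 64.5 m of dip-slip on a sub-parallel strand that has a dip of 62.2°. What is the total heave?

heave_A = 316 × cos(41°) = 238.5 m
heave_B = 64.5 × cos(62.2°) = 30.08 m
total = 238.5 + 30.08 = 269 m

269 m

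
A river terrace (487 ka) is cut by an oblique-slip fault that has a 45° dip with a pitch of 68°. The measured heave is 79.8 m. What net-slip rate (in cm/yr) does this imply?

0.0250 cm/yr

dip-slip = heave / cos(dip) = 79.8 / cos(45°) = 112.9 m
net slip = dip-slip / sin(rake) = 112.9 / sin(68°) = 121.7 m
rate = 121.7 m / 487 ka = 0.000250 m/yr = 0.0250 cm/yr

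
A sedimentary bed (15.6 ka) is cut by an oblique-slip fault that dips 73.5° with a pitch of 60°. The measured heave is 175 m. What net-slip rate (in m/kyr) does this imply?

dip-slip = heave / cos(dip) = 175 / cos(73.5°) = 616.2 m
net slip = dip-slip / sin(rake) = 616.2 / sin(60°) = 711.5 m
rate = 711.5 m / 15.6 ka = 0.0456 m/yr = 45.6 m/kyr

45.6 m/kyr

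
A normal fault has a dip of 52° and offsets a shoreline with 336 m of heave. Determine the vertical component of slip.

430 m

throw = heave × tan(dip) = 336 × tan(52°) = 430 m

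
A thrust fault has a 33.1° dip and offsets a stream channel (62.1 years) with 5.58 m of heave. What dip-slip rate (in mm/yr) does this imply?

dip-slip = heave / cos(dip) = 5.58 m / cos(33.1°) = 6.661 m
rate = 6.661 m / 62.1 years = 0.107 m/yr = 107 mm/yr

107 mm/yr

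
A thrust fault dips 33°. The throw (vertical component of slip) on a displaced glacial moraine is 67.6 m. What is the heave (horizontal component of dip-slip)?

104 m

heave = throw / tan(dip) = 67.6 / tan(33°) = 104 m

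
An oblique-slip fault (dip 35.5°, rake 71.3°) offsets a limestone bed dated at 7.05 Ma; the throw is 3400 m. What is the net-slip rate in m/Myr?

877 m/Myr

dip-slip = throw / sin(dip) = 3400 / sin(35.5°) = 5855 m
net slip = dip-slip / sin(rake) = 5855 / sin(71.3°) = 6181 m
rate = 6181 m / 7.05 Ma = 0.000877 m/yr = 877 m/Myr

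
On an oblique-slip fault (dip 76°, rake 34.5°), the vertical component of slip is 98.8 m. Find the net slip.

dip-slip = throw / sin(dip) = 98.8 / sin(76°) = 101.8 m
net slip = dip-slip / sin(rake) = 101.8 / sin(34.5°) = 180 m

180 m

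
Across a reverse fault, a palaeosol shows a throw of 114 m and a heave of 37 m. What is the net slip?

120 m

net slip = √(throw² + heave²) = √(114² + 37²) = 120 m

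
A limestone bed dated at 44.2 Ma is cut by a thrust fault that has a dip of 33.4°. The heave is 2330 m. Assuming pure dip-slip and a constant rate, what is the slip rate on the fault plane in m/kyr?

0.0631 m/kyr

dip-slip = heave / cos(dip) = 2330 m / cos(33.4°) = 2791 m
rate = 2791 m / 44.2 Ma = 0.0000631 m/yr = 0.0631 m/kyr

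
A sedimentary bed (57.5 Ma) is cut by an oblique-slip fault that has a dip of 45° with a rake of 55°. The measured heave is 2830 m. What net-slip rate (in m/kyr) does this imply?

0.0850 m/kyr

dip-slip = heave / cos(dip) = 2830 / cos(45°) = 4002 m
net slip = dip-slip / sin(rake) = 4002 / sin(55°) = 4886 m
rate = 4886 m / 57.5 Ma = 0.0000850 m/yr = 0.0850 m/kyr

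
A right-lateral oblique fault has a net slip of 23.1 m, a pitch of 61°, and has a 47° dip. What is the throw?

14.8 m

dip-slip = net slip × sin(rake) = 23.1 m × sin(61°) = 20.20 m
throw = dip-slip × sin(dip) = 20.20 × sin(47°) = 14.8 m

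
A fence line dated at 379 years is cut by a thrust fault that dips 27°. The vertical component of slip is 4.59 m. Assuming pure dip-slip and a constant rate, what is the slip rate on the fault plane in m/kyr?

26.7 m/kyr

dip-slip = throw / sin(dip) = 4.59 m / sin(27°) = 10.11 m
rate = 10.11 m / 379 years = 0.0267 m/yr = 26.7 m/kyr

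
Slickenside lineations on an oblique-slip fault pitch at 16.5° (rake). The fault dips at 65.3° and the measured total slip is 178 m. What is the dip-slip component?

50.6 m

dip-slip = net slip × sin(rake) = 178 m × sin(16.5°) = 50.6 m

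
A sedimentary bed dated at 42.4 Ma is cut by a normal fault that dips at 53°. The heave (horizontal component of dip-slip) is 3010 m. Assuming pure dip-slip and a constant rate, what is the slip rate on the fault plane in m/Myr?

118 m/Myr

dip-slip = heave / cos(dip) = 3010 m / cos(53°) = 5002 m
rate = 5002 m / 42.4 Ma = 0.000118 m/yr = 118 m/Myr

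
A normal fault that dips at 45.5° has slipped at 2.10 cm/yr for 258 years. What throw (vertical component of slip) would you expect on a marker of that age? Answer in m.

dip-slip = rate × time = 2.10 cm/yr × 258 years = 5.418 m
throw = dip-slip × sin(dip) = 5.418 × sin(45.5°) = 3.86 m

3.86 m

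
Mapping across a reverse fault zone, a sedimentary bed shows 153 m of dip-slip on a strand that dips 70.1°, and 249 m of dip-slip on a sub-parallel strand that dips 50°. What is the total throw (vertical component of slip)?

335 m

throw_A = 153 × sin(70.1°) = 143.9 m
throw_B = 249 × sin(50°) = 190.7 m
total = 143.9 + 190.7 = 335 m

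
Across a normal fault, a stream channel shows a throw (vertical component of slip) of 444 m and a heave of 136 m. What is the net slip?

464 m

net slip = √(throw² + heave²) = √(444² + 136²) = 464 m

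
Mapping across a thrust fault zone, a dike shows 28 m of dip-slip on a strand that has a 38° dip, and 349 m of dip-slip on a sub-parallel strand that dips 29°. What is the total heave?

heave_A = 28 × cos(38°) = 22.06 m
heave_B = 349 × cos(29°) = 305.2 m
total = 22.06 + 305.2 = 327 m

327 m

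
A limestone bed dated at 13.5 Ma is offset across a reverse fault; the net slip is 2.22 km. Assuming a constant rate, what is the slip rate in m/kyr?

rate = 2.22 km / 13.5 Ma = 0.000164 m/yr = 0.164 m/kyr

0.164 m/kyr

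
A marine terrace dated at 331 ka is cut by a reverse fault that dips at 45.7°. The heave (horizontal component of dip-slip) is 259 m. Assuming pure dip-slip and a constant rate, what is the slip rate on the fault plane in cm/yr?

dip-slip = heave / cos(dip) = 259 m / cos(45.7°) = 370.8 m
rate = 370.8 m / 331 ka = 0.00112 m/yr = 0.112 cm/yr

0.112 cm/yr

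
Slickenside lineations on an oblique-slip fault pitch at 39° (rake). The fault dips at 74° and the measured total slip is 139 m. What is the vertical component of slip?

84.1 m

dip-slip = net slip × sin(rake) = 139 m × sin(39°) = 87.48 m
throw = dip-slip × sin(dip) = 87.48 × sin(74°) = 84.1 m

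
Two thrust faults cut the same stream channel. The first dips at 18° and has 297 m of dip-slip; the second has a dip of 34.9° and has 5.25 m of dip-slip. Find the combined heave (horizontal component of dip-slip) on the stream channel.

287 m

heave_A = 297 × cos(18°) = 282.5 m
heave_B = 5.25 × cos(34.9°) = 4.306 m
total = 282.5 + 4.306 = 287 m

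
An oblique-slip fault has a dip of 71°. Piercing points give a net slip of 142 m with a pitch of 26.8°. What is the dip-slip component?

64 m

dip-slip = net slip × sin(rake) = 142 m × sin(26.8°) = 64 m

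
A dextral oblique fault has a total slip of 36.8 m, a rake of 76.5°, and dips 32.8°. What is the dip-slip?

dip-slip = net slip × sin(rake) = 36.8 m × sin(76.5°) = 35.8 m

35.8 m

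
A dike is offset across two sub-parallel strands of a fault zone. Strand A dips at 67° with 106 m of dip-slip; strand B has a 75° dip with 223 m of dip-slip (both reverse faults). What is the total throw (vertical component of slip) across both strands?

throw_A = 106 × sin(67°) = 97.57 m
throw_B = 223 × sin(75°) = 215.4 m
total = 97.57 + 215.4 = 313 m

313 m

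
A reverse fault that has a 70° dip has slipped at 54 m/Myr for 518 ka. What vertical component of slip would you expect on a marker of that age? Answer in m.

dip-slip = rate × time = 54 m/Myr × 518 ka = 27.97 m
throw = dip-slip × sin(dip) = 27.97 × sin(70°) = 26.3 m

26.3 m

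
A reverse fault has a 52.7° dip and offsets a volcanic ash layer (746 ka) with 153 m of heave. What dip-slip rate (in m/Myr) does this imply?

338 m/Myr

dip-slip = heave / cos(dip) = 153 m / cos(52.7°) = 252.5 m
rate = 252.5 m / 746 ka = 0.000338 m/yr = 338 m/Myr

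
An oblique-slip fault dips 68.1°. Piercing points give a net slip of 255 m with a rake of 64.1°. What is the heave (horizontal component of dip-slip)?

dip-slip = net slip × sin(rake) = 255 m × sin(64.1°) = 229.4 m
heave = dip-slip × cos(dip) = 229.4 × cos(68.1°) = 85.6 m

85.6 m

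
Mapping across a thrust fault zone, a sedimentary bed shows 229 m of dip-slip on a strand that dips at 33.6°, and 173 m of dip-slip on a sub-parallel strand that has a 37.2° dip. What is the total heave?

329 m

heave_A = 229 × cos(33.6°) = 190.7 m
heave_B = 173 × cos(37.2°) = 137.8 m
total = 190.7 + 137.8 = 329 m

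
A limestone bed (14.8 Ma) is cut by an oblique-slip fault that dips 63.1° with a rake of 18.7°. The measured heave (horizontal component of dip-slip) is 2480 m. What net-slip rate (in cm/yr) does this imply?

dip-slip = heave / cos(dip) = 2480 / cos(63.1°) = 5481 m
net slip = dip-slip / sin(rake) = 5481 / sin(18.7°) = 17100 m
rate = 17100 m / 14.8 Ma = 0.00116 m/yr = 0.116 cm/yr

0.116 cm/yr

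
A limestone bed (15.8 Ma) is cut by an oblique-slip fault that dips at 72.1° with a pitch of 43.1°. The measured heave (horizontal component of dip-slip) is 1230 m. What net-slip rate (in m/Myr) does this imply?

371 m/Myr

dip-slip = heave / cos(dip) = 1230 / cos(72.1°) = 4002 m
net slip = dip-slip / sin(rake) = 4002 / sin(43.1°) = 5857 m
rate = 5857 m / 15.8 Ma = 0.000371 m/yr = 371 m/Myr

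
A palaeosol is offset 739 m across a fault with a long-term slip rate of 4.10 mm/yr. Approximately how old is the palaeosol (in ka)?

age = offset / rate = 739 m / (4.10 mm/yr) = 180000 yr = 180 ka

180 ka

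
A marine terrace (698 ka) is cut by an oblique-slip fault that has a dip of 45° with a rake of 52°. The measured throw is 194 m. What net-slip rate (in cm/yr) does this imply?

0.0499 cm/yr

dip-slip = throw / sin(dip) = 194 / sin(45°) = 274.4 m
net slip = dip-slip / sin(rake) = 274.4 / sin(52°) = 348.2 m
rate = 348.2 m / 698 ka = 0.000499 m/yr = 0.0499 cm/yr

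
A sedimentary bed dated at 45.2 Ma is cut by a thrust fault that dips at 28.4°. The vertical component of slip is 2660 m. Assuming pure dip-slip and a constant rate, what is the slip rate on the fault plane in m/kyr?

dip-slip = throw / sin(dip) = 2660 m / sin(28.4°) = 5593 m
rate = 5593 m / 45.2 Ma = 0.000124 m/yr = 0.124 m/kyr

0.124 m/kyr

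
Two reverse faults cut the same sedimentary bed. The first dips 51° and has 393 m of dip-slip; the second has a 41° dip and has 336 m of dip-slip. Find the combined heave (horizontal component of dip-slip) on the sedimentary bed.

501 m

heave_A = 393 × cos(51°) = 247.3 m
heave_B = 336 × cos(41°) = 253.6 m
total = 247.3 + 253.6 = 501 m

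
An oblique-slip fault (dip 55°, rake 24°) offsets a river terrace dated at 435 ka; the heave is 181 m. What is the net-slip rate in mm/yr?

1.78 mm/yr

dip-slip = heave / cos(dip) = 181 / cos(55°) = 315.6 m
net slip = dip-slip / sin(rake) = 315.6 / sin(24°) = 775.8 m
rate = 775.8 m / 435 ka = 0.00178 m/yr = 1.78 mm/yr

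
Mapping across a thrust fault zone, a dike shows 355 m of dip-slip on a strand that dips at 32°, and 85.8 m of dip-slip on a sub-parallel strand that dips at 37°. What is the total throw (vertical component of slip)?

240 m

throw_A = 355 × sin(32°) = 188.1 m
throw_B = 85.8 × sin(37°) = 51.64 m
total = 188.1 + 51.64 = 240 m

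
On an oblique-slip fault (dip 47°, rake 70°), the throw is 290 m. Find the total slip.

422 m

dip-slip = throw / sin(dip) = 290 / sin(47°) = 396.5 m
net slip = dip-slip / sin(rake) = 396.5 / sin(70°) = 422 m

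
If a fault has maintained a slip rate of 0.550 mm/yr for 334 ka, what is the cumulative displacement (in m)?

184 m

slip = rate × time = 0.550 mm/yr × 334 ka = 184 m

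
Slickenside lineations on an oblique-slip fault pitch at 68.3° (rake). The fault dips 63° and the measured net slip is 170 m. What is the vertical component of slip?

dip-slip = net slip × sin(rake) = 170 m × sin(68.3°) = 158 m
throw = dip-slip × sin(dip) = 158 × sin(63°) = 141 m

141 m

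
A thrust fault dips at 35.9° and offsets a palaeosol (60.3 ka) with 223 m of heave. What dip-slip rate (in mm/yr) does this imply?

4.57 mm/yr

dip-slip = heave / cos(dip) = 223 m / cos(35.9°) = 275.3 m
rate = 275.3 m / 60.3 ka = 0.00457 m/yr = 4.57 mm/yr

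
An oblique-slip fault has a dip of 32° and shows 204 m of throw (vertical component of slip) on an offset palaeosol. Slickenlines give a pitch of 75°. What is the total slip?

399 m

dip-slip = throw / sin(dip) = 204 / sin(32°) = 385 m
net slip = dip-slip / sin(rake) = 385 / sin(75°) = 399 m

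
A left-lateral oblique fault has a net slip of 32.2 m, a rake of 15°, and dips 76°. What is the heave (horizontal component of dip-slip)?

2.02 m

dip-slip = net slip × sin(rake) = 32.2 m × sin(15°) = 8.334 m
heave = dip-slip × cos(dip) = 8.334 × cos(76°) = 2.02 m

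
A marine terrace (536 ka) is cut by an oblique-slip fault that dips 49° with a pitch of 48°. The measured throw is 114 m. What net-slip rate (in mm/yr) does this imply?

dip-slip = throw / sin(dip) = 114 / sin(49°) = 151.1 m
net slip = dip-slip / sin(rake) = 151.1 / sin(48°) = 203.3 m
rate = 203.3 m / 536 ka = 0.000379 m/yr = 0.379 mm/yr

0.379 mm/yr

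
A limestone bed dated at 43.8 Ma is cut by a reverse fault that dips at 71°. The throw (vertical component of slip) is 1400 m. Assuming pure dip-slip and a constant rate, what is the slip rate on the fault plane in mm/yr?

0.0338 mm/yr

dip-slip = throw / sin(dip) = 1400 m / sin(71°) = 1481 m
rate = 1481 m / 43.8 Ma = 0.0000338 m/yr = 0.0338 mm/yr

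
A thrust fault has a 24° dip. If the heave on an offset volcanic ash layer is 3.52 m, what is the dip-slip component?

3.85 m

dip-slip = heave / cos(dip) = 3.52 / cos(24°) = 3.85 m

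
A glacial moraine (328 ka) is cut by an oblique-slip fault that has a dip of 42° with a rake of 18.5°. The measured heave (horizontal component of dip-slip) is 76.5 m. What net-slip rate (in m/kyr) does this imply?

dip-slip = heave / cos(dip) = 76.5 / cos(42°) = 102.9 m
net slip = dip-slip / sin(rake) = 102.9 / sin(18.5°) = 324.4 m
rate = 324.4 m / 328 ka = 0.000989 m/yr = 0.989 m/kyr

0.989 m/kyr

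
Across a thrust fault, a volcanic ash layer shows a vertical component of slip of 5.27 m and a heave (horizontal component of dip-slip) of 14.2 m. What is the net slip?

15.1 m

net slip = √(throw² + heave²) = √(5.27² + 14.2²) = 15.1 m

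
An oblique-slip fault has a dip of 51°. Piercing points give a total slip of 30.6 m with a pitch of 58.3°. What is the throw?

dip-slip = net slip × sin(rake) = 30.6 m × sin(58.3°) = 26.03 m
throw = dip-slip × sin(dip) = 26.03 × sin(51°) = 20.2 m

20.2 m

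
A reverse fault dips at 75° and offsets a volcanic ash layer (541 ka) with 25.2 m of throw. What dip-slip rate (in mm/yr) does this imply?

dip-slip = throw / sin(dip) = 25.2 m / sin(75°) = 26.09 m
rate = 26.09 m / 541 ka = 0.0000482 m/yr = 0.0482 mm/yr

0.0482 mm/yr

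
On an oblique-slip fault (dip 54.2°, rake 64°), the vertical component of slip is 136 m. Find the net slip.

187 m

dip-slip = throw / sin(dip) = 136 / sin(54.2°) = 167.7 m
net slip = dip-slip / sin(rake) = 167.7 / sin(64°) = 187 m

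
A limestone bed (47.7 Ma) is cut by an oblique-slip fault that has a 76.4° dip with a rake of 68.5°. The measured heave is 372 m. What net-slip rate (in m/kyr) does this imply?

dip-slip = heave / cos(dip) = 372 / cos(76.4°) = 1582 m
net slip = dip-slip / sin(rake) = 1582 / sin(68.5°) = 1700 m
rate = 1700 m / 47.7 Ma = 0.0000356 m/yr = 0.0356 m/kyr

0.0356 m/kyr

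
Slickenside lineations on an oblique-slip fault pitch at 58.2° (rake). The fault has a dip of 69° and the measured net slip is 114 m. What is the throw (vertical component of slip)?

dip-slip = net slip × sin(rake) = 114 m × sin(58.2°) = 96.89 m
throw = dip-slip × sin(dip) = 96.89 × sin(69°) = 90.5 m

90.5 m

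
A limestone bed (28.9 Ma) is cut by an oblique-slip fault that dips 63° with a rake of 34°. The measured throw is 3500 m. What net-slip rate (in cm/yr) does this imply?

0.0243 cm/yr

dip-slip = throw / sin(dip) = 3500 / sin(63°) = 3928 m
net slip = dip-slip / sin(rake) = 3928 / sin(34°) = 7025 m
rate = 7025 m / 28.9 Ma = 0.000243 m/yr = 0.0243 cm/yr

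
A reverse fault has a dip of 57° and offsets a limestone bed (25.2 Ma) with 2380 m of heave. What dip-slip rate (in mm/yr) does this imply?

0.173 mm/yr

dip-slip = heave / cos(dip) = 2380 m / cos(57°) = 4370 m
rate = 4370 m / 25.2 Ma = 0.000173 m/yr = 0.173 mm/yr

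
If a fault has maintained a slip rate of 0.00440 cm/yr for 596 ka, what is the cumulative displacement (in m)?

26.2 m

slip = rate × time = 0.00440 cm/yr × 596 ka = 26.2 m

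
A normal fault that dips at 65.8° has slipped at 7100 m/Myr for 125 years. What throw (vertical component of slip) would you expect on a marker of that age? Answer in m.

dip-slip = rate × time = 7100 m/Myr × 125 years = 0.8875 m
throw = dip-slip × sin(dip) = 0.8875 × sin(65.8°) = 0.810 m

0.810 m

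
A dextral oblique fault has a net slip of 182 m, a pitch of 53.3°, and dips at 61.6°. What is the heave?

dip-slip = net slip × sin(rake) = 182 m × sin(53.3°) = 145.9 m
heave = dip-slip × cos(dip) = 145.9 × cos(61.6°) = 69.4 m

69.4 m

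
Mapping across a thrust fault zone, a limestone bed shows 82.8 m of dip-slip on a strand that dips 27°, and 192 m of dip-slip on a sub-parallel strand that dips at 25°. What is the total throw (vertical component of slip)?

119 m

throw_A = 82.8 × sin(27°) = 37.59 m
throw_B = 192 × sin(25°) = 81.14 m
total = 37.59 + 81.14 = 119 m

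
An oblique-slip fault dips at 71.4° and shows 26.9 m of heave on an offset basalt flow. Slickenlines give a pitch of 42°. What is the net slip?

126 m

dip-slip = heave / cos(dip) = 26.9 / cos(71.4°) = 84.34 m
net slip = dip-slip / sin(rake) = 84.34 / sin(42°) = 126 m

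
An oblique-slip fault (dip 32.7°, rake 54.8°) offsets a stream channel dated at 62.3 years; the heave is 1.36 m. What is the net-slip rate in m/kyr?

31.7 m/kyr

dip-slip = heave / cos(dip) = 1.36 / cos(32.7°) = 1.616 m
net slip = dip-slip / sin(rake) = 1.616 / sin(54.8°) = 1.978 m
rate = 1.978 m / 62.3 years = 0.0317 m/yr = 31.7 m/kyr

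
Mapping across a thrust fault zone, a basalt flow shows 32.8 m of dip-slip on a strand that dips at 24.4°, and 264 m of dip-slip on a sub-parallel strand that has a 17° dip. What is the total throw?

90.7 m

throw_A = 32.8 × sin(24.4°) = 13.55 m
throw_B = 264 × sin(17°) = 77.19 m
total = 13.55 + 77.19 = 90.7 m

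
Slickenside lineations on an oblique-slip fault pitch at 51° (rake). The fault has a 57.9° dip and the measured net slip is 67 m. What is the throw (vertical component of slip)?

44.1 m

dip-slip = net slip × sin(rake) = 67 m × sin(51°) = 52.07 m
throw = dip-slip × sin(dip) = 52.07 × sin(57.9°) = 44.1 m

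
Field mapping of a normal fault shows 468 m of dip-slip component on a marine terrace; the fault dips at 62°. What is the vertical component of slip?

throw = dip-slip × sin(dip) = 468 m × sin(62°) = 413 m

413 m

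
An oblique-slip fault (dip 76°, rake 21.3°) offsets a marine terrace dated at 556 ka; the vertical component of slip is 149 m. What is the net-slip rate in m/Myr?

760 m/Myr

dip-slip = throw / sin(dip) = 149 / sin(76°) = 153.6 m
net slip = dip-slip / sin(rake) = 153.6 / sin(21.3°) = 422.7 m
rate = 422.7 m / 556 ka = 0.000760 m/yr = 760 m/Myr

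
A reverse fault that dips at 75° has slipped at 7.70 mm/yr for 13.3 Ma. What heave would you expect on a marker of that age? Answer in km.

dip-slip = rate × time = 7.70 mm/yr × 13.3 Ma = 102400 m
heave = dip-slip × cos(dip) = 102400 × cos(75°) = 26500 m = 26.5 km

26.5 km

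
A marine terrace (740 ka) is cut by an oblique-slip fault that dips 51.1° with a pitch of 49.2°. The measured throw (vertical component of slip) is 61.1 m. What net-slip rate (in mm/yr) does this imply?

dip-slip = throw / sin(dip) = 61.1 / sin(51.1°) = 78.51 m
net slip = dip-slip / sin(rake) = 78.51 / sin(49.2°) = 103.7 m
rate = 103.7 m / 740 ka = 0.000140 m/yr = 0.140 mm/yr

0.140 mm/yr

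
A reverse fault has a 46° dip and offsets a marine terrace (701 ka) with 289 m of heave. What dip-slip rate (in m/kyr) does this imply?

0.593 m/kyr

dip-slip = heave / cos(dip) = 289 m / cos(46°) = 416 m
rate = 416 m / 701 ka = 0.000593 m/yr = 0.593 m/kyr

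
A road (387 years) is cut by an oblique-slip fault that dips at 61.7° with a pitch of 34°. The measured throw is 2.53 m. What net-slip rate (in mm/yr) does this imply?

13.3 mm/yr

dip-slip = throw / sin(dip) = 2.53 / sin(61.7°) = 2.873 m
net slip = dip-slip / sin(rake) = 2.873 / sin(34°) = 5.139 m
rate = 5.139 m / 387 years = 0.0133 m/yr = 13.3 mm/yr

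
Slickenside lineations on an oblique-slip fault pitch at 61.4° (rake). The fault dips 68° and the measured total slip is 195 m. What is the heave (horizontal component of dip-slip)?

64.1 m

dip-slip = net slip × sin(rake) = 195 m × sin(61.4°) = 171.2 m
heave = dip-slip × cos(dip) = 171.2 × cos(68°) = 64.1 m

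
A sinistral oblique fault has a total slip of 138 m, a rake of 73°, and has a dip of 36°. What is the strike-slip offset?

40.3 m

strike-slip = net slip × cos(rake) = 138 m × cos(73°) = 40.3 m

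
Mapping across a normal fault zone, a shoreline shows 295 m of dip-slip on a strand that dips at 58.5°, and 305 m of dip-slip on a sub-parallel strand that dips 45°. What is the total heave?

heave_A = 295 × cos(58.5°) = 154.1 m
heave_B = 305 × cos(45°) = 215.7 m
total = 154.1 + 215.7 = 370 m

370 m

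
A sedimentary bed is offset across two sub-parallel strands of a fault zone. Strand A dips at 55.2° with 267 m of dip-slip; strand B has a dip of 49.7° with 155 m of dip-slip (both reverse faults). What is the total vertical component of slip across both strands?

throw_A = 267 × sin(55.2°) = 219.2 m
throw_B = 155 × sin(49.7°) = 118.2 m
total = 219.2 + 118.2 = 337 m

337 m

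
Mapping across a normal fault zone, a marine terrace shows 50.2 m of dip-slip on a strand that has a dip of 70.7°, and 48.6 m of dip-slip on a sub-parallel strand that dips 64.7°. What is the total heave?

37.4 m

heave_A = 50.2 × cos(70.7°) = 16.59 m
heave_B = 48.6 × cos(64.7°) = 20.77 m
total = 16.59 + 20.77 = 37.4 m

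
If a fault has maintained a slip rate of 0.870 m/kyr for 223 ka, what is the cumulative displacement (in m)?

194 m

slip = rate × time = 0.870 m/kyr × 223 ka = 194 m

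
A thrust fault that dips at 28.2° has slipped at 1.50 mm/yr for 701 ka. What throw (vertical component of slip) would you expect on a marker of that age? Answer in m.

497 m

dip-slip = rate × time = 1.50 mm/yr × 701 ka = 1052 m
throw = dip-slip × sin(dip) = 1052 × sin(28.2°) = 497 m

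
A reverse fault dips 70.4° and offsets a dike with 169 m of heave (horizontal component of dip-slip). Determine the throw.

throw = heave × tan(dip) = 169 × tan(70.4°) = 475 m

475 m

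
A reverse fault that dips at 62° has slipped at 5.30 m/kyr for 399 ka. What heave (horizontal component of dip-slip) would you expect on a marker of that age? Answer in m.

dip-slip = rate × time = 5.30 m/kyr × 399 ka = 2115 m
heave = dip-slip × cos(dip) = 2115 × cos(62°) = 993 m

993 m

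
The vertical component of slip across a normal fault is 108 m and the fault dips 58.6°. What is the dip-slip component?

127 m

dip-slip = throw / sin(dip) = 108 / sin(58.6°) = 127 m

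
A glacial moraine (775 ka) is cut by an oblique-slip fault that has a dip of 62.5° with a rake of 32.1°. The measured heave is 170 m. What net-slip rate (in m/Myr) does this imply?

894 m/Myr

dip-slip = heave / cos(dip) = 170 / cos(62.5°) = 368.2 m
net slip = dip-slip / sin(rake) = 368.2 / sin(32.1°) = 692.8 m
rate = 692.8 m / 775 ka = 0.000894 m/yr = 894 m/Myr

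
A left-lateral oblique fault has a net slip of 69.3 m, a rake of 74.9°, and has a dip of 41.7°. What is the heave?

50 m

dip-slip = net slip × sin(rake) = 69.3 m × sin(74.9°) = 66.91 m
heave = dip-slip × cos(dip) = 66.91 × cos(41.7°) = 50 m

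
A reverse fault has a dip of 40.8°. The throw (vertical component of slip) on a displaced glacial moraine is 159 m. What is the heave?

heave = throw / tan(dip) = 159 / tan(40.8°) = 184 m

184 m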